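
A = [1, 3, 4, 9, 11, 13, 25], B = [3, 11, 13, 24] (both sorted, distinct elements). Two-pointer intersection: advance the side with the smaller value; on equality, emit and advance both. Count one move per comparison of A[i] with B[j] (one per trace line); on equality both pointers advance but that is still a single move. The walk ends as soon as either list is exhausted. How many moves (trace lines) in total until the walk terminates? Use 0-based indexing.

[i=0,j=0] 1<3 → i++
[i=1,j=0] 3==3 emit → i++,j++
[i=2,j=1] 4<11 → i++
[i=3,j=1] 9<11 → i++
[i=4,j=1] 11==11 emit → i++,j++
[i=5,j=2] 13==13 emit → i++,j++
[i=6,j=3] 25>24 → j++

7 moves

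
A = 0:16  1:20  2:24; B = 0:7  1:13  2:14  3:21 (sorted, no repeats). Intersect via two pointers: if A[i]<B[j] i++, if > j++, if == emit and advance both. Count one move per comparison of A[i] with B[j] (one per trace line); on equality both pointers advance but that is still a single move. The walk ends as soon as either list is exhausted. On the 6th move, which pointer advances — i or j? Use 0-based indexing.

[i=0,j=0] 16>7 → j++
[i=0,j=1] 16>13 → j++
[i=0,j=2] 16>14 → j++
[i=0,j=3] 16<21 → i++
[i=1,j=3] 20<21 → i++
[i=2,j=3] 24>21 → j++

j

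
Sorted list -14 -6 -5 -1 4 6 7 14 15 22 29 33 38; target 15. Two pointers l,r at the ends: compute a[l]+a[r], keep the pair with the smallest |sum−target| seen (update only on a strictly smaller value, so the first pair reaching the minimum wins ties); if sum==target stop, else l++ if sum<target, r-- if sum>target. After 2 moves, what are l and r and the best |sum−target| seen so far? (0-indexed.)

l=0 r=12: -14+38=24 d=9 *, r--
l=0 r=11: -14+33=19 d=4 *, r--

l=0, r=10, best |Δ|=4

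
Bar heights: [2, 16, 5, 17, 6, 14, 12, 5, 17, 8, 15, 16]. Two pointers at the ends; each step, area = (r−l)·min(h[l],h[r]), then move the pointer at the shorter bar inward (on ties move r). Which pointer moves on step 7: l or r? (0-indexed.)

[0,11] min(2,16)*11=22 best=22 * → l++
[1,11] min(16,16)*10=160 best=160 * → r--
[1,10] min(16,15)*9=135 best=160 → r--
[1,9] min(16,8)*8=64 best=160 → r--
[1,8] min(16,17)*7=112 best=160 → l++
[2,8] min(5,17)*6=30 best=160 → l++
[3,8] min(17,17)*5=85 best=160 → r--

r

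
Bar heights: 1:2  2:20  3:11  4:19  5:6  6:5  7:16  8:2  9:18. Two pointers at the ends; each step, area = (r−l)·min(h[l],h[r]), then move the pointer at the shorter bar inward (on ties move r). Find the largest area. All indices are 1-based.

[1,9] min(2,18)*8=16 best=16 * → l++
[2,9] min(20,18)*7=126 best=126 * → r--
[2,8] min(20,2)*6=12 best=126 → r--
[2,7] min(20,16)*5=80 best=126 → r--
[2,6] min(20,5)*4=20 best=126 → r--
[2,5] min(20,6)*3=18 best=126 → r--
[2,4] min(20,19)*2=38 best=126 → r--
[2,3] min(20,11)*1=11 best=126 → r--

max area = 126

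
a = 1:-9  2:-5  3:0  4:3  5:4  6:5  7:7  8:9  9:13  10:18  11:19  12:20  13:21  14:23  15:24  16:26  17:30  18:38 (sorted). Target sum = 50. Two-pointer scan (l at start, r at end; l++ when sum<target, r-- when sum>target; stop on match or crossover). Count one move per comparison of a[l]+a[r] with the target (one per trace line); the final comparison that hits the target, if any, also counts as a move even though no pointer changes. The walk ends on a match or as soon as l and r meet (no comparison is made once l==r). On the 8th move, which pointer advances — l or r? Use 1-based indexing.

l=1 r=18: -9+38=29 <50, l++
l=2 r=18: -5+38=33 <50, l++
l=3 r=18: 0+38=38 <50, l++
l=4 r=18: 3+38=41 <50, l++
l=5 r=18: 4+38=42 <50, l++
l=6 r=18: 5+38=43 <50, l++
l=7 r=18: 7+38=45 <50, l++
l=8 r=18: 9+38=47 <50, l++

l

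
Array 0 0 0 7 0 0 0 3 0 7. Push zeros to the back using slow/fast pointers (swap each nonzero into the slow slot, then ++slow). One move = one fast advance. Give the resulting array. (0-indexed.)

[7, 3, 7, 0, 0, 0, 0, 0, 0, 0]

(s=0,f=0) a[fast]=0 → fast++
(s=0,f=1) a[fast]=0 → fast++
(s=0,f=2) a[fast]=0 → fast++
(s=0,f=3) a[fast]=7≠0 swap→a[0]=7 → slow++,fast++
(s=1,f=4) a[fast]=0 → fast++
(s=1,f=5) a[fast]=0 → fast++
(s=1,f=6) a[fast]=0 → fast++
(s=1,f=7) a[fast]=3≠0 swap→a[1]=3 → slow++,fast++
(s=2,f=8) a[fast]=0 → fast++
(s=2,f=9) a[fast]=7≠0 swap→a[2]=7 → slow++,fast++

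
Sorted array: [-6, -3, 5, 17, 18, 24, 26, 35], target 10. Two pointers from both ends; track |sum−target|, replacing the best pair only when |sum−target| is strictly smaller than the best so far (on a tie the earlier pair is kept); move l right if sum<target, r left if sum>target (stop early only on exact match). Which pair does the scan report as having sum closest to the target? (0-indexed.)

l=0 r=7: -6+35=29 d=19 *, r--
l=0 r=6: -6+26=20 d=10 *, r--
l=0 r=5: -6+24=18 d=8 *, r--
l=0 r=4: -6+18=12 d=2 *, r--
l=0 r=3: -6+17=11 d=1 *, r--
l=0 r=2: -6+5=-1 d=11, l++
l=1 r=2: -3+5=2 d=8, l++

pair (-6, 17) with sum 11 (|Δ|=1)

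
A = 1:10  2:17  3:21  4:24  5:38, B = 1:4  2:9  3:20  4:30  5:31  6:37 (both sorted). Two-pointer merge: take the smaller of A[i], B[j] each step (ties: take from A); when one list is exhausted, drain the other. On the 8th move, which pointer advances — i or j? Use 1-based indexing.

i=1 j=1: A[i]=10>B[j]=4 take 4, j++
i=1 j=2: A[i]=10>B[j]=9 take 9, j++
i=1 j=3: A[i]=10<=B[j]=20 take 10, i++
i=2 j=3: A[i]=17<=B[j]=20 take 17, i++
i=3 j=3: A[i]=21>B[j]=20 take 20, j++
i=3 j=4: A[i]=21<=B[j]=30 take 21, i++
i=4 j=4: A[i]=24<=B[j]=30 take 24, i++
i=5 j=4: A[i]=38>B[j]=30 take 30, j++

j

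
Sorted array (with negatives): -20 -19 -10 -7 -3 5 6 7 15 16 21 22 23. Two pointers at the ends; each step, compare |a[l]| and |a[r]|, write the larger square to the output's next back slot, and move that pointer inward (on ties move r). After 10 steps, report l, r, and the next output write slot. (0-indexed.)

l=4, r=6, next write slot=2

l=0 r=12: |-20|<=|23| out[12]=529, r--
l=0 r=11: |-20|<=|22| out[11]=484, r--
l=0 r=10: |-20|<=|21| out[10]=441, r--
l=0 r=9: |-20|>|16| out[9]=400, l++
l=1 r=9: |-19|>|16| out[8]=361, l++
l=2 r=9: |-10|<=|16| out[7]=256, r--
l=2 r=8: |-10|<=|15| out[6]=225, r--
l=2 r=7: |-10|>|7| out[5]=100, l++
l=3 r=7: |-7|<=|7| out[4]=49, r--
l=3 r=6: |-7|>|6| out[3]=49, l++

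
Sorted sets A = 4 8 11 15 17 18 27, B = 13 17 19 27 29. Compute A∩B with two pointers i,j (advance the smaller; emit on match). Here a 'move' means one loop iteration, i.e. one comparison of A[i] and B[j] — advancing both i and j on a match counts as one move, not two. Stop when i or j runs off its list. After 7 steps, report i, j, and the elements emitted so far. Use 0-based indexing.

[i=0,j=0] 4<13 → i++
[i=1,j=0] 8<13 → i++
[i=2,j=0] 11<13 → i++
[i=3,j=0] 15>13 → j++
[i=3,j=1] 15<17 → i++
[i=4,j=1] 17==17 emit → i++,j++
[i=5,j=2] 18<19 → i++

i=6, j=2, emitted=[17]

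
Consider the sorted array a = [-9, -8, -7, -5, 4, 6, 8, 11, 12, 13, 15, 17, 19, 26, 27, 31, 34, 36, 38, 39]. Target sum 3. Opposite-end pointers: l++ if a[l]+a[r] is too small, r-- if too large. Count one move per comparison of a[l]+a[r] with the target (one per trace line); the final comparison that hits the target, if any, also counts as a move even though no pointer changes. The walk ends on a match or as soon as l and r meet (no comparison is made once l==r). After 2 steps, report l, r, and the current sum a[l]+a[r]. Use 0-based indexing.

l=0 r=19: -9+39=30 >3, r--
l=0 r=18: -9+38=29 >3, r--

l=0, r=17, sum=27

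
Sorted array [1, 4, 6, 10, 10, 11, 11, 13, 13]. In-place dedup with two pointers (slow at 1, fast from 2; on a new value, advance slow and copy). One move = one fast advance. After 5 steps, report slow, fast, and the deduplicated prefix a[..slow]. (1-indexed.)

slow=1 fast=2: a[fast]=4≠a[slow]=1 write a[2]=4, slow++,fast++
slow=2 fast=3: a[fast]=6≠a[slow]=4 write a[3]=6, slow++,fast++
slow=3 fast=4: a[fast]=10≠a[slow]=6 write a[4]=10, slow++,fast++
slow=4 fast=5: a[fast]=10=a[slow] dup, fast++
slow=4 fast=6: a[fast]=11≠a[slow]=10 write a[5]=11, slow++,fast++

slow=5, fast=7, prefix=[1, 4, 6, 10, 11]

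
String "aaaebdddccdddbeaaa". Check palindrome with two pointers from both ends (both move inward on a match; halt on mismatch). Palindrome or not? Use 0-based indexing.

palindrome

l=0 r=17: 'a'=='a', l++,r--
l=1 r=16: 'a'=='a', l++,r--
l=2 r=15: 'a'=='a', l++,r--
l=3 r=14: 'e'=='e', l++,r--
l=4 r=13: 'b'=='b', l++,r--
l=5 r=12: 'd'=='d', l++,r--
l=6 r=11: 'd'=='d', l++,r--
l=7 r=10: 'd'=='d', l++,r--
l=8 r=9: 'c'=='c', l++,r--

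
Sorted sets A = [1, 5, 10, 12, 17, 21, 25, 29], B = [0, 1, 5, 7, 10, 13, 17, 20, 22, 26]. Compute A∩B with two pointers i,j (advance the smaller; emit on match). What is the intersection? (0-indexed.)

intersection = [1, 5, 10, 17]

i=0 j=0: 1>0, j++
i=0 j=1: 1==1 emit, i++,j++
i=1 j=2: 5==5 emit, i++,j++
i=2 j=3: 10>7, j++
i=2 j=4: 10==10 emit, i++,j++
i=3 j=5: 12<13, i++
i=4 j=5: 17>13, j++
i=4 j=6: 17==17 emit, i++,j++
i=5 j=7: 21>20, j++
i=5 j=8: 21<22, i++
i=6 j=8: 25>22, j++
i=6 j=9: 25<26, i++
i=7 j=9: 29>26, j++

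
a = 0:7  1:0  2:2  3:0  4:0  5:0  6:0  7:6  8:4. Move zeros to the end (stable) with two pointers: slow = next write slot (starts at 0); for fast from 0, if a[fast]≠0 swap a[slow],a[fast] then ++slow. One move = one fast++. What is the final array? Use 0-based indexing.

[7, 2, 6, 4, 0, 0, 0, 0, 0]

slow=0 fast=0: a[fast]=7≠0 swap→a[0]=7, slow++,fast++
slow=1 fast=1: a[fast]=0, fast++
slow=1 fast=2: a[fast]=2≠0 swap→a[1]=2, slow++,fast++
slow=2 fast=3: a[fast]=0, fast++
slow=2 fast=4: a[fast]=0, fast++
slow=2 fast=5: a[fast]=0, fast++
slow=2 fast=6: a[fast]=0, fast++
slow=2 fast=7: a[fast]=6≠0 swap→a[2]=6, slow++,fast++
slow=3 fast=8: a[fast]=4≠0 swap→a[3]=4, slow++,fast++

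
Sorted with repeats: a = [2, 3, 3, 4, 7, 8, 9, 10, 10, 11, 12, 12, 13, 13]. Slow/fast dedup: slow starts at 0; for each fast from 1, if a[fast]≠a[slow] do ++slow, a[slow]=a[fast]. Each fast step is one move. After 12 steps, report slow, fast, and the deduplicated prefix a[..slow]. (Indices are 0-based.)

slow=9, fast=13, prefix=[2, 3, 4, 7, 8, 9, 10, 11, 12, 13]

slow=0 fast=1: a[fast]=3≠a[slow]=2 write a[1]=3, slow++,fast++
slow=1 fast=2: a[fast]=3=a[slow] dup, fast++
slow=1 fast=3: a[fast]=4≠a[slow]=3 write a[2]=4, slow++,fast++
slow=2 fast=4: a[fast]=7≠a[slow]=4 write a[3]=7, slow++,fast++
slow=3 fast=5: a[fast]=8≠a[slow]=7 write a[4]=8, slow++,fast++
slow=4 fast=6: a[fast]=9≠a[slow]=8 write a[5]=9, slow++,fast++
slow=5 fast=7: a[fast]=10≠a[slow]=9 write a[6]=10, slow++,fast++
slow=6 fast=8: a[fast]=10=a[slow] dup, fast++
slow=6 fast=9: a[fast]=11≠a[slow]=10 write a[7]=11, slow++,fast++
slow=7 fast=10: a[fast]=12≠a[slow]=11 write a[8]=12, slow++,fast++
slow=8 fast=11: a[fast]=12=a[slow] dup, fast++
slow=8 fast=12: a[fast]=13≠a[slow]=12 write a[9]=13, slow++,fast++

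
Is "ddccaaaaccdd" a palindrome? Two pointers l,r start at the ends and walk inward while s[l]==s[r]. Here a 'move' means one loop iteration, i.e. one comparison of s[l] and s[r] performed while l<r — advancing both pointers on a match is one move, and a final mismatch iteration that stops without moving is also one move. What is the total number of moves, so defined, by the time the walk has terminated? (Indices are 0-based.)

6 moves

l=0 r=11: 'd'=='d', l++,r--
l=1 r=10: 'd'=='d', l++,r--
l=2 r=9: 'c'=='c', l++,r--
l=3 r=8: 'c'=='c', l++,r--
l=4 r=7: 'a'=='a', l++,r--
l=5 r=6: 'a'=='a', l++,r--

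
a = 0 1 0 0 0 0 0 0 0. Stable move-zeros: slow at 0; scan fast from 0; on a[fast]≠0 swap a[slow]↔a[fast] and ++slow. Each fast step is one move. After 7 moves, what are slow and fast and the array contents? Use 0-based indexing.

slow=0 fast=0: a[fast]=0, fast++
slow=0 fast=1: a[fast]=1≠0 swap→a[0]=1, slow++,fast++
slow=1 fast=2: a[fast]=0, fast++
slow=1 fast=3: a[fast]=0, fast++
slow=1 fast=4: a[fast]=0, fast++
slow=1 fast=5: a[fast]=0, fast++
slow=1 fast=6: a[fast]=0, fast++

slow=1, fast=7, a=[1, 0, 0, 0, 0, 0, 0, 0, 0]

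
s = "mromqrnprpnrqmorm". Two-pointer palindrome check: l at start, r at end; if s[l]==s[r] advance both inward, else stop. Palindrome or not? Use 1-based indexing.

l=1 r=17: 'm'=='m', l++,r--
l=2 r=16: 'r'=='r', l++,r--
l=3 r=15: 'o'=='o', l++,r--
l=4 r=14: 'm'=='m', l++,r--
l=5 r=13: 'q'=='q', l++,r--
l=6 r=12: 'r'=='r', l++,r--
l=7 r=11: 'n'=='n', l++,r--
l=8 r=10: 'p'=='p', l++,r--

palindrome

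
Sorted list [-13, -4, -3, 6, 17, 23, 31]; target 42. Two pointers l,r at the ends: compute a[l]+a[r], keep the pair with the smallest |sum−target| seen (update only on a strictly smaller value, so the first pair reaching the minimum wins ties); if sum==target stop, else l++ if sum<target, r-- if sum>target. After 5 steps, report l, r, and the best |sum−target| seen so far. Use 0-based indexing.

l=0 r=6: -13+31=18 d=24 *, l++
l=1 r=6: -4+31=27 d=15 *, l++
l=2 r=6: -3+31=28 d=14 *, l++
l=3 r=6: 6+31=37 d=5 *, l++
l=4 r=6: 17+31=48 d=6, r--

l=4, r=5, best |Δ|=5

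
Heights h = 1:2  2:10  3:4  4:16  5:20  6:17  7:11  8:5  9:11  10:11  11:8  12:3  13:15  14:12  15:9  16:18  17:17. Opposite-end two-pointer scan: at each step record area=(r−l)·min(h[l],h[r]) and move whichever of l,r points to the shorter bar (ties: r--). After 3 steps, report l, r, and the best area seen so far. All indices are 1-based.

[1,17] min(2,17)*16=32 best=32 * → l++
[2,17] min(10,17)*15=150 best=150 * → l++
[3,17] min(4,17)*14=56 best=150 → l++

l=4, r=17, best area=150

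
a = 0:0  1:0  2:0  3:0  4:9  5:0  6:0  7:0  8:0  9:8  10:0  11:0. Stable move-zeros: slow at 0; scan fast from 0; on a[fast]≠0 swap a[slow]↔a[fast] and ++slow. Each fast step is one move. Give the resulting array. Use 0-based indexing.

(s=0,f=0) a[fast]=0 → fast++
(s=0,f=1) a[fast]=0 → fast++
(s=0,f=2) a[fast]=0 → fast++
(s=0,f=3) a[fast]=0 → fast++
(s=0,f=4) a[fast]=9≠0 swap→a[0]=9 → slow++,fast++
(s=1,f=5) a[fast]=0 → fast++
(s=1,f=6) a[fast]=0 → fast++
(s=1,f=7) a[fast]=0 → fast++
(s=1,f=8) a[fast]=0 → fast++
(s=1,f=9) a[fast]=8≠0 swap→a[1]=8 → slow++,fast++
(s=2,f=10) a[fast]=0 → fast++
(s=2,f=11) a[fast]=0 → fast++

[9, 8, 0, 0, 0, 0, 0, 0, 0, 0, 0, 0]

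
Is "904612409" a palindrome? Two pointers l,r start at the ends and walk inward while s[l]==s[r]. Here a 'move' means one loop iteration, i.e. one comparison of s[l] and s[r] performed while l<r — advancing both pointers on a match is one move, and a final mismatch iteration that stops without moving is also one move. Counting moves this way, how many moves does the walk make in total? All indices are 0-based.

4 moves

l=0 r=8: '9'=='9', l++,r--
l=1 r=7: '0'=='0', l++,r--
l=2 r=6: '4'=='4', l++,r--
l=3 r=5: '6'!='2', stop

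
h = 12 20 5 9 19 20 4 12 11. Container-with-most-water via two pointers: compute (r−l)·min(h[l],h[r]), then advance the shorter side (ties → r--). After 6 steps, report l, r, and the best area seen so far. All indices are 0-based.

l=1, r=3, best area=88

l=0 r=8: min(12,11)*8=88 best=88 *, r--
l=0 r=7: min(12,12)*7=84 best=88, r--
l=0 r=6: min(12,4)*6=24 best=88, r--
l=0 r=5: min(12,20)*5=60 best=88, l++
l=1 r=5: min(20,20)*4=80 best=88, r--
l=1 r=4: min(20,19)*3=57 best=88, r--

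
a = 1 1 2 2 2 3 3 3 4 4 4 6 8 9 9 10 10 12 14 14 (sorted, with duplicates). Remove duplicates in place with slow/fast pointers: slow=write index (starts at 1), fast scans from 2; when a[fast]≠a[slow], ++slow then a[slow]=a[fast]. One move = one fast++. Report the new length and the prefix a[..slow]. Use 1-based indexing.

length 10; prefix = [1, 2, 3, 4, 6, 8, 9, 10, 12, 14]

(s=1,f=2) a[fast]=1=a[slow] dup → fast++
(s=1,f=3) a[fast]=2≠a[slow]=1 write a[2]=2 → slow++,fast++
(s=2,f=4) a[fast]=2=a[slow] dup → fast++
(s=2,f=5) a[fast]=2=a[slow] dup → fast++
(s=2,f=6) a[fast]=3≠a[slow]=2 write a[3]=3 → slow++,fast++
(s=3,f=7) a[fast]=3=a[slow] dup → fast++
(s=3,f=8) a[fast]=3=a[slow] dup → fast++
(s=3,f=9) a[fast]=4≠a[slow]=3 write a[4]=4 → slow++,fast++
(s=4,f=10) a[fast]=4=a[slow] dup → fast++
(s=4,f=11) a[fast]=4=a[slow] dup → fast++
(s=4,f=12) a[fast]=6≠a[slow]=4 write a[5]=6 → slow++,fast++
(s=5,f=13) a[fast]=8≠a[slow]=6 write a[6]=8 → slow++,fast++
(s=6,f=14) a[fast]=9≠a[slow]=8 write a[7]=9 → slow++,fast++
(s=7,f=15) a[fast]=9=a[slow] dup → fast++
(s=7,f=16) a[fast]=10≠a[slow]=9 write a[8]=10 → slow++,fast++
(s=8,f=17) a[fast]=10=a[slow] dup → fast++
(s=8,f=18) a[fast]=12≠a[slow]=10 write a[9]=12 → slow++,fast++
(s=9,f=19) a[fast]=14≠a[slow]=12 write a[10]=14 → slow++,fast++
(s=10,f=20) a[fast]=14=a[slow] dup → fast++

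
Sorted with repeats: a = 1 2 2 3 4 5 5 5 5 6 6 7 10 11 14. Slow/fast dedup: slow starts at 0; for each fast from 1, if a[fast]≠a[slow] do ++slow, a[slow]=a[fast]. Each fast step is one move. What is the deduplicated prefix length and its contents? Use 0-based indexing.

slow=0 fast=1: a[fast]=2≠a[slow]=1 write a[1]=2, slow++,fast++
slow=1 fast=2: a[fast]=2=a[slow] dup, fast++
slow=1 fast=3: a[fast]=3≠a[slow]=2 write a[2]=3, slow++,fast++
slow=2 fast=4: a[fast]=4≠a[slow]=3 write a[3]=4, slow++,fast++
slow=3 fast=5: a[fast]=5≠a[slow]=4 write a[4]=5, slow++,fast++
slow=4 fast=6: a[fast]=5=a[slow] dup, fast++
slow=4 fast=7: a[fast]=5=a[slow] dup, fast++
slow=4 fast=8: a[fast]=5=a[slow] dup, fast++
slow=4 fast=9: a[fast]=6≠a[slow]=5 write a[5]=6, slow++,fast++
slow=5 fast=10: a[fast]=6=a[slow] dup, fast++
slow=5 fast=11: a[fast]=7≠a[slow]=6 write a[6]=7, slow++,fast++
slow=6 fast=12: a[fast]=10≠a[slow]=7 write a[7]=10, slow++,fast++
slow=7 fast=13: a[fast]=11≠a[slow]=10 write a[8]=11, slow++,fast++
slow=8 fast=14: a[fast]=14≠a[slow]=11 write a[9]=14, slow++,fast++

length 10; prefix = [1, 2, 3, 4, 5, 6, 7, 10, 11, 14]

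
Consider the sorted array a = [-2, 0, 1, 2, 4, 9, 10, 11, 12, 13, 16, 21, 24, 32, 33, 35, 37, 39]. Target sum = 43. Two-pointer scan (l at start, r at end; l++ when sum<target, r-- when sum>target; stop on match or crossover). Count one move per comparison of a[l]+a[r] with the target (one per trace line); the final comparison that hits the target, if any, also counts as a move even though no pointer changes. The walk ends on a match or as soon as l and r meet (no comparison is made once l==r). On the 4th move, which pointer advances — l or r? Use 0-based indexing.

l

[0,17] -2+39=37 <43 → l++
[1,17] 0+39=39 <43 → l++
[2,17] 1+39=40 <43 → l++
[3,17] 2+39=41 <43 → l++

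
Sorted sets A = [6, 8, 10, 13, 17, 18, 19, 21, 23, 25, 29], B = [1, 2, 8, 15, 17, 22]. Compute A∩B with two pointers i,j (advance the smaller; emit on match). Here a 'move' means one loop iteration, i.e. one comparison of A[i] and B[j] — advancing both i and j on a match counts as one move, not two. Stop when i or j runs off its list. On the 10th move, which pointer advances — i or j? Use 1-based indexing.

i=1 j=1: 6>1, j++
i=1 j=2: 6>2, j++
i=1 j=3: 6<8, i++
i=2 j=3: 8==8 emit, i++,j++
i=3 j=4: 10<15, i++
i=4 j=4: 13<15, i++
i=5 j=4: 17>15, j++
i=5 j=5: 17==17 emit, i++,j++
i=6 j=6: 18<22, i++
i=7 j=6: 19<22, i++

i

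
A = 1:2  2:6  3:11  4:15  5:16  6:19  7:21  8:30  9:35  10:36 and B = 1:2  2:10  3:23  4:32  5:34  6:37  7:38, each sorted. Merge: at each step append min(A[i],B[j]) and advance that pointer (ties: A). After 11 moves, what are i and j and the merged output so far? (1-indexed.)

i=9, j=4, merged so far=[2, 2, 6, 10, 11, 15, 16, 19, 21, 23, 30]

[i=1,j=1] A[i]=2<=B[j]=2 take 2 → i++
[i=2,j=1] A[i]=6>B[j]=2 take 2 → j++
[i=2,j=2] A[i]=6<=B[j]=10 take 6 → i++
[i=3,j=2] A[i]=11>B[j]=10 take 10 → j++
[i=3,j=3] A[i]=11<=B[j]=23 take 11 → i++
[i=4,j=3] A[i]=15<=B[j]=23 take 15 → i++
[i=5,j=3] A[i]=16<=B[j]=23 take 16 → i++
[i=6,j=3] A[i]=19<=B[j]=23 take 19 → i++
[i=7,j=3] A[i]=21<=B[j]=23 take 21 → i++
[i=8,j=3] A[i]=30>B[j]=23 take 23 → j++
[i=8,j=4] A[i]=30<=B[j]=32 take 30 → i++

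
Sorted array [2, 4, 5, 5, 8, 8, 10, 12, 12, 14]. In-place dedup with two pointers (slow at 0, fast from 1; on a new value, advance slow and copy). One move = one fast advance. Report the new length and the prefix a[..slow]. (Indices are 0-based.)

length 7; prefix = [2, 4, 5, 8, 10, 12, 14]

slow=0 fast=1: a[fast]=4≠a[slow]=2 write a[1]=4, slow++,fast++
slow=1 fast=2: a[fast]=5≠a[slow]=4 write a[2]=5, slow++,fast++
slow=2 fast=3: a[fast]=5=a[slow] dup, fast++
slow=2 fast=4: a[fast]=8≠a[slow]=5 write a[3]=8, slow++,fast++
slow=3 fast=5: a[fast]=8=a[slow] dup, fast++
slow=3 fast=6: a[fast]=10≠a[slow]=8 write a[4]=10, slow++,fast++
slow=4 fast=7: a[fast]=12≠a[slow]=10 write a[5]=12, slow++,fast++
slow=5 fast=8: a[fast]=12=a[slow] dup, fast++
slow=5 fast=9: a[fast]=14≠a[slow]=12 write a[6]=14, slow++,fast++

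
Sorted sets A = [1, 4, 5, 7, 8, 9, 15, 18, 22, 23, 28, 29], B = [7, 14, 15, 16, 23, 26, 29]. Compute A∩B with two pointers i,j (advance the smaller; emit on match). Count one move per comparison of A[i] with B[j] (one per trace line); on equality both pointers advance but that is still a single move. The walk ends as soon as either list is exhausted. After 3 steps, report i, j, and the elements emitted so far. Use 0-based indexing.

i=3, j=0, emitted=[]

i=0 j=0: 1<7, i++
i=1 j=0: 4<7, i++
i=2 j=0: 5<7, i++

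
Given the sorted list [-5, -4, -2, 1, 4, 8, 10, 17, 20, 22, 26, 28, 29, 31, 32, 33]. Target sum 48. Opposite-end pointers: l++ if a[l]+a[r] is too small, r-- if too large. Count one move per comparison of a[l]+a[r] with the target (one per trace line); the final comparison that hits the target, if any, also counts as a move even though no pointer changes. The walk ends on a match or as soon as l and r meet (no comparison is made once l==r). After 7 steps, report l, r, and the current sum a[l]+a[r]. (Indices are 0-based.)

l=0 r=15: -5+33=28 <48, l++
l=1 r=15: -4+33=29 <48, l++
l=2 r=15: -2+33=31 <48, l++
l=3 r=15: 1+33=34 <48, l++
l=4 r=15: 4+33=37 <48, l++
l=5 r=15: 8+33=41 <48, l++
l=6 r=15: 10+33=43 <48, l++

l=7, r=15, sum=50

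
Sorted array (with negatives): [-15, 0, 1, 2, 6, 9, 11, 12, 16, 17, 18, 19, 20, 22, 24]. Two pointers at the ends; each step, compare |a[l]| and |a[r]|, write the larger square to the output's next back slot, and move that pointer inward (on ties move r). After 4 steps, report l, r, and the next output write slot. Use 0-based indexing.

l=0, r=10, next write slot=10

l=0 r=14: |-15|<=|24| out[14]=576, r--
l=0 r=13: |-15|<=|22| out[13]=484, r--
l=0 r=12: |-15|<=|20| out[12]=400, r--
l=0 r=11: |-15|<=|19| out[11]=361, r--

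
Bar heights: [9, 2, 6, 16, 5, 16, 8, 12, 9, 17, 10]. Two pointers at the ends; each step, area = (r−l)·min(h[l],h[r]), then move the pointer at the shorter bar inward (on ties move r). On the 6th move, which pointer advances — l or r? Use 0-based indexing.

l=0 r=10: min(9,10)*10=90 best=90 *, l++
l=1 r=10: min(2,10)*9=18 best=90, l++
l=2 r=10: min(6,10)*8=48 best=90, l++
l=3 r=10: min(16,10)*7=70 best=90, r--
l=3 r=9: min(16,17)*6=96 best=96 *, l++
l=4 r=9: min(5,17)*5=25 best=96, l++

l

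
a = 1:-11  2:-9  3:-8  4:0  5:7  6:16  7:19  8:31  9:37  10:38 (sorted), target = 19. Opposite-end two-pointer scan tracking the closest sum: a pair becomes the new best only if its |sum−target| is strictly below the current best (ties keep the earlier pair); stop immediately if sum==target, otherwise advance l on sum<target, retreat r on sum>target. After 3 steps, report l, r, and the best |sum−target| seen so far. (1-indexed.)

[1,10] -11+38=27 d=8 * → r--
[1,9] -11+37=26 d=7 * → r--
[1,8] -11+31=20 d=1 * → r--

l=1, r=7, best |Δ|=1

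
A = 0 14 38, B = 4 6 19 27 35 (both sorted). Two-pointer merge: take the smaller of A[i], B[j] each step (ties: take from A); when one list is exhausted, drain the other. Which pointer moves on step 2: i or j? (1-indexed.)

j

[i=1,j=1] A[i]=0<=B[j]=4 take 0 → i++
[i=2,j=1] A[i]=14>B[j]=4 take 4 → j++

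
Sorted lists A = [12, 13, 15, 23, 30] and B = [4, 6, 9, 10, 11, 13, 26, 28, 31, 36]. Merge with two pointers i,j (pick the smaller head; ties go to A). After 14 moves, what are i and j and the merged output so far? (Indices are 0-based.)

[i=0,j=0] A[i]=12>B[j]=4 take 4 → j++
[i=0,j=1] A[i]=12>B[j]=6 take 6 → j++
[i=0,j=2] A[i]=12>B[j]=9 take 9 → j++
[i=0,j=3] A[i]=12>B[j]=10 take 10 → j++
[i=0,j=4] A[i]=12>B[j]=11 take 11 → j++
[i=0,j=5] A[i]=12<=B[j]=13 take 12 → i++
[i=1,j=5] A[i]=13<=B[j]=13 take 13 → i++
[i=2,j=5] A[i]=15>B[j]=13 take 13 → j++
[i=2,j=6] A[i]=15<=B[j]=26 take 15 → i++
[i=3,j=6] A[i]=23<=B[j]=26 take 23 → i++
[i=4,j=6] A[i]=30>B[j]=26 take 26 → j++
[i=4,j=7] A[i]=30>B[j]=28 take 28 → j++
[i=4,j=8] A[i]=30<=B[j]=31 take 30 → i++
[i=5,j=8] A done, take B[j]=31 → j++

i=5, j=9, merged so far=[4, 6, 9, 10, 11, 12, 13, 13, 15, 23, 26, 28, 30, 31]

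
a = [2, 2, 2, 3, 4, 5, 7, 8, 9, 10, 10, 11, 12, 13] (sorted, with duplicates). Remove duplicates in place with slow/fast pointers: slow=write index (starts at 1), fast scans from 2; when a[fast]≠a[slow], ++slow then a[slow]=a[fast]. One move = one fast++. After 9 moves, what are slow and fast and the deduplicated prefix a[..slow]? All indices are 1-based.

slow=8, fast=11, prefix=[2, 3, 4, 5, 7, 8, 9, 10]

slow=1 fast=2: a[fast]=2=a[slow] dup, fast++
slow=1 fast=3: a[fast]=2=a[slow] dup, fast++
slow=1 fast=4: a[fast]=3≠a[slow]=2 write a[2]=3, slow++,fast++
slow=2 fast=5: a[fast]=4≠a[slow]=3 write a[3]=4, slow++,fast++
slow=3 fast=6: a[fast]=5≠a[slow]=4 write a[4]=5, slow++,fast++
slow=4 fast=7: a[fast]=7≠a[slow]=5 write a[5]=7, slow++,fast++
slow=5 fast=8: a[fast]=8≠a[slow]=7 write a[6]=8, slow++,fast++
slow=6 fast=9: a[fast]=9≠a[slow]=8 write a[7]=9, slow++,fast++
slow=7 fast=10: a[fast]=10≠a[slow]=9 write a[8]=10, slow++,fast++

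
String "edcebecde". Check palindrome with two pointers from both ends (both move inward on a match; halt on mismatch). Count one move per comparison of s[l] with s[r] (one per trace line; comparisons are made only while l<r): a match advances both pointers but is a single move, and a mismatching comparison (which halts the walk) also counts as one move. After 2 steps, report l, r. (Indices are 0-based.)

[0,8] 'e'=='e' → l++,r--
[1,7] 'd'=='d' → l++,r--

l=2, r=6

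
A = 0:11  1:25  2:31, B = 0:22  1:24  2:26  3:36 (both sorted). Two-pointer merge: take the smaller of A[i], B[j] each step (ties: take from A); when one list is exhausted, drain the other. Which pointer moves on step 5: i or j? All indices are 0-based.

j

i=0 j=0: A[i]=11<=B[j]=22 take 11, i++
i=1 j=0: A[i]=25>B[j]=22 take 22, j++
i=1 j=1: A[i]=25>B[j]=24 take 24, j++
i=1 j=2: A[i]=25<=B[j]=26 take 25, i++
i=2 j=2: A[i]=31>B[j]=26 take 26, j++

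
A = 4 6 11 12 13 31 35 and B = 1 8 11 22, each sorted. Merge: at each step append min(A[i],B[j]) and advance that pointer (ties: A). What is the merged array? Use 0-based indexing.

[1, 4, 6, 8, 11, 11, 12, 13, 22, 31, 35]

[i=0,j=0] A[i]=4>B[j]=1 take 1 → j++
[i=0,j=1] A[i]=4<=B[j]=8 take 4 → i++
[i=1,j=1] A[i]=6<=B[j]=8 take 6 → i++
[i=2,j=1] A[i]=11>B[j]=8 take 8 → j++
[i=2,j=2] A[i]=11<=B[j]=11 take 11 → i++
[i=3,j=2] A[i]=12>B[j]=11 take 11 → j++
[i=3,j=3] A[i]=12<=B[j]=22 take 12 → i++
[i=4,j=3] A[i]=13<=B[j]=22 take 13 → i++
[i=5,j=3] A[i]=31>B[j]=22 take 22 → j++
[i=5,j=4] B done, take A[i]=31 → i++
[i=6,j=4] B done, take A[i]=35 → i++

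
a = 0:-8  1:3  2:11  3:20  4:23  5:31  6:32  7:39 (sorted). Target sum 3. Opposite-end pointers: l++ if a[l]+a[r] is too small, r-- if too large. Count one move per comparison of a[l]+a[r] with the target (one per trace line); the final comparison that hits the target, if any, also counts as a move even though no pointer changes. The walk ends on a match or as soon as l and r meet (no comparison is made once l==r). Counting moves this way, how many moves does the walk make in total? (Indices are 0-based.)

l=0 r=7: -8+39=31 >3, r--
l=0 r=6: -8+32=24 >3, r--
l=0 r=5: -8+31=23 >3, r--
l=0 r=4: -8+23=15 >3, r--
l=0 r=3: -8+20=12 >3, r--
l=0 r=2: -8+11=3, found

6 moves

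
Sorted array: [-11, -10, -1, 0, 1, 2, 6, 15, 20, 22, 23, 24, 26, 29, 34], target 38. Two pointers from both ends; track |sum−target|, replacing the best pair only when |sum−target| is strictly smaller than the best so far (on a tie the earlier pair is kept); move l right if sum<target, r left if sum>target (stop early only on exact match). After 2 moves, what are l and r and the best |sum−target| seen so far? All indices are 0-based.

l=2, r=14, best |Δ|=14

l=0 r=14: -11+34=23 d=15 *, l++
l=1 r=14: -10+34=24 d=14 *, l++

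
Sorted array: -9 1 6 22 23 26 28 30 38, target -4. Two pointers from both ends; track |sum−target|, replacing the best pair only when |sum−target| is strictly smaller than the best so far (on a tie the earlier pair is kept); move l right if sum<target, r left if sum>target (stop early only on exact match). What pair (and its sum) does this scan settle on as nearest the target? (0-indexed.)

[0,8] -9+38=29 d=33 * → r--
[0,7] -9+30=21 d=25 * → r--
[0,6] -9+28=19 d=23 * → r--
[0,5] -9+26=17 d=21 * → r--
[0,4] -9+23=14 d=18 * → r--
[0,3] -9+22=13 d=17 * → r--
[0,2] -9+6=-3 d=1 * → r--
[0,1] -9+1=-8 d=4 → l++

pair (-9, 6) with sum -3 (|Δ|=1)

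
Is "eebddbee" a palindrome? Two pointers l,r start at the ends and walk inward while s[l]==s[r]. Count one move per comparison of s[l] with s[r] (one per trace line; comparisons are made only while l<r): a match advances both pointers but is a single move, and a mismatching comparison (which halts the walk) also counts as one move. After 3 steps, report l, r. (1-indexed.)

[1,8] 'e'=='e' → l++,r--
[2,7] 'e'=='e' → l++,r--
[3,6] 'b'=='b' → l++,r--

l=4, r=5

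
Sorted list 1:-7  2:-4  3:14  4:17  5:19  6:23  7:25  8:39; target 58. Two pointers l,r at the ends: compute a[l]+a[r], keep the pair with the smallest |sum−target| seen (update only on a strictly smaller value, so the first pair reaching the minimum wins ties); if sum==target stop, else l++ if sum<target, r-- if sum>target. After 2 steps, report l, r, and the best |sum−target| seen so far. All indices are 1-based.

[1,8] -7+39=32 d=26 * → l++
[2,8] -4+39=35 d=23 * → l++

l=3, r=8, best |Δ|=23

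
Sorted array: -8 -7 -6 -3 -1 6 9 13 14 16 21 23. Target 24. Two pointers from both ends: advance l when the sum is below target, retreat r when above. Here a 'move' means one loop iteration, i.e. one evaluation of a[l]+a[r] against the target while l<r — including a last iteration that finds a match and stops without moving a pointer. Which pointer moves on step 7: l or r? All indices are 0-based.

[0,11] -8+23=15 <24 → l++
[1,11] -7+23=16 <24 → l++
[2,11] -6+23=17 <24 → l++
[3,11] -3+23=20 <24 → l++
[4,11] -1+23=22 <24 → l++
[5,11] 6+23=29 >24 → r--
[5,10] 6+21=27 >24 → r--

r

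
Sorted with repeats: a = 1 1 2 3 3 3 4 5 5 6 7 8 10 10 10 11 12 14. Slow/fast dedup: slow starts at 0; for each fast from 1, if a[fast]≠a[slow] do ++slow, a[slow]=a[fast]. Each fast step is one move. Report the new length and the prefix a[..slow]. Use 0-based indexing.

slow=0 fast=1: a[fast]=1=a[slow] dup, fast++
slow=0 fast=2: a[fast]=2≠a[slow]=1 write a[1]=2, slow++,fast++
slow=1 fast=3: a[fast]=3≠a[slow]=2 write a[2]=3, slow++,fast++
slow=2 fast=4: a[fast]=3=a[slow] dup, fast++
slow=2 fast=5: a[fast]=3=a[slow] dup, fast++
slow=2 fast=6: a[fast]=4≠a[slow]=3 write a[3]=4, slow++,fast++
slow=3 fast=7: a[fast]=5≠a[slow]=4 write a[4]=5, slow++,fast++
slow=4 fast=8: a[fast]=5=a[slow] dup, fast++
slow=4 fast=9: a[fast]=6≠a[slow]=5 write a[5]=6, slow++,fast++
slow=5 fast=10: a[fast]=7≠a[slow]=6 write a[6]=7, slow++,fast++
slow=6 fast=11: a[fast]=8≠a[slow]=7 write a[7]=8, slow++,fast++
slow=7 fast=12: a[fast]=10≠a[slow]=8 write a[8]=10, slow++,fast++
slow=8 fast=13: a[fast]=10=a[slow] dup, fast++
slow=8 fast=14: a[fast]=10=a[slow] dup, fast++
slow=8 fast=15: a[fast]=11≠a[slow]=10 write a[9]=11, slow++,fast++
slow=9 fast=16: a[fast]=12≠a[slow]=11 write a[10]=12, slow++,fast++
slow=10 fast=17: a[fast]=14≠a[slow]=12 write a[11]=14, slow++,fast++

length 12; prefix = [1, 2, 3, 4, 5, 6, 7, 8, 10, 11, 12, 14]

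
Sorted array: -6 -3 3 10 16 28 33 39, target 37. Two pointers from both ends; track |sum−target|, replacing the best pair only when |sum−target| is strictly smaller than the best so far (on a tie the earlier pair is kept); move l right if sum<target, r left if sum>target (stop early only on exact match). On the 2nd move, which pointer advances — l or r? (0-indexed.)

l

l=0 r=7: -6+39=33 d=4 *, l++
l=1 r=7: -3+39=36 d=1 *, l++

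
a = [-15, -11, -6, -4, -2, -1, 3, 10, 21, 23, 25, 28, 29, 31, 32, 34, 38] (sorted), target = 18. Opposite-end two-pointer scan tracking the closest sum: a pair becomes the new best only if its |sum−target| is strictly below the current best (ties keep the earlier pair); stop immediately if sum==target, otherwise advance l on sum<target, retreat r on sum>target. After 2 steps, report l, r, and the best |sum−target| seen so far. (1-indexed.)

l=1, r=15, best |Δ|=1

[1,17] -15+38=23 d=5 * → r--
[1,16] -15+34=19 d=1 * → r--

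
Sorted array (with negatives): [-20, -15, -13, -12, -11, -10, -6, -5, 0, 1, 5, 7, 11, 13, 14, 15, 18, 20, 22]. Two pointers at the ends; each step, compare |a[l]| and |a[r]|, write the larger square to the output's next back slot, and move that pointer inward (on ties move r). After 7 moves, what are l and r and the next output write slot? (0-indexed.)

l=2, r=13, next write slot=11

l=0 r=18: |-20|<=|22| out[18]=484, r--
l=0 r=17: |-20|<=|20| out[17]=400, r--
l=0 r=16: |-20|>|18| out[16]=400, l++
l=1 r=16: |-15|<=|18| out[15]=324, r--
l=1 r=15: |-15|<=|15| out[14]=225, r--
l=1 r=14: |-15|>|14| out[13]=225, l++
l=2 r=14: |-13|<=|14| out[12]=196, r--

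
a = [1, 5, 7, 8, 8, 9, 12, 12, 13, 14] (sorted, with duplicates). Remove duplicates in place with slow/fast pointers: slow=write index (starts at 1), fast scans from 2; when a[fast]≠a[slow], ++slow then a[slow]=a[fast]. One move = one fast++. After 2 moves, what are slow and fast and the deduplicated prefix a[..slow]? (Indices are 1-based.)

slow=3, fast=4, prefix=[1, 5, 7]

slow=1 fast=2: a[fast]=5≠a[slow]=1 write a[2]=5, slow++,fast++
slow=2 fast=3: a[fast]=7≠a[slow]=5 write a[3]=7, slow++,fast++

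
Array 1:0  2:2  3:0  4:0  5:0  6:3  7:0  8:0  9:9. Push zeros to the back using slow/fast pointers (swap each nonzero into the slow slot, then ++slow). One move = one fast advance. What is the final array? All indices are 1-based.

(s=1,f=1) a[fast]=0 → fast++
(s=1,f=2) a[fast]=2≠0 swap→a[1]=2 → slow++,fast++
(s=2,f=3) a[fast]=0 → fast++
(s=2,f=4) a[fast]=0 → fast++
(s=2,f=5) a[fast]=0 → fast++
(s=2,f=6) a[fast]=3≠0 swap→a[2]=3 → slow++,fast++
(s=3,f=7) a[fast]=0 → fast++
(s=3,f=8) a[fast]=0 → fast++
(s=3,f=9) a[fast]=9≠0 swap→a[3]=9 → slow++,fast++

[2, 3, 9, 0, 0, 0, 0, 0, 0]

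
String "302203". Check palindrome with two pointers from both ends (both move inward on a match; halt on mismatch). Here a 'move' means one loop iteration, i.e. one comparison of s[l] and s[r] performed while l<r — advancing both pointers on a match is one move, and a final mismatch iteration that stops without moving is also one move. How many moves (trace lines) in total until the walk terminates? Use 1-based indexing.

3 moves

[1,6] '3'=='3' → l++,r--
[2,5] '0'=='0' → l++,r--
[3,4] '2'=='2' → l++,r--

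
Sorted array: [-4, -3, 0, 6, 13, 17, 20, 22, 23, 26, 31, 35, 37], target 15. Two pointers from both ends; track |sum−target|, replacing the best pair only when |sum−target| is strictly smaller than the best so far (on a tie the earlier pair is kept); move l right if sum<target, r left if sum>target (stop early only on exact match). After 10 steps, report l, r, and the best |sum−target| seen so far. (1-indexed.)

[1,13] -4+37=33 d=18 * → r--
[1,12] -4+35=31 d=16 * → r--
[1,11] -4+31=27 d=12 * → r--
[1,10] -4+26=22 d=7 * → r--
[1,9] -4+23=19 d=4 * → r--
[1,8] -4+22=18 d=3 * → r--
[1,7] -4+20=16 d=1 * → r--
[1,6] -4+17=13 d=2 → l++
[2,6] -3+17=14 d=1 → l++
[3,6] 0+17=17 d=2 → r--

l=3, r=5, best |Δ|=1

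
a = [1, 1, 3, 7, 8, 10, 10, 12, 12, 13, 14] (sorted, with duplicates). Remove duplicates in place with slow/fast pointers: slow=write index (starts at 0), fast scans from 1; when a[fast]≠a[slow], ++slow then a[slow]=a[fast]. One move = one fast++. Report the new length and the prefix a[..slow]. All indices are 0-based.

length 8; prefix = [1, 3, 7, 8, 10, 12, 13, 14]

slow=0 fast=1: a[fast]=1=a[slow] dup, fast++
slow=0 fast=2: a[fast]=3≠a[slow]=1 write a[1]=3, slow++,fast++
slow=1 fast=3: a[fast]=7≠a[slow]=3 write a[2]=7, slow++,fast++
slow=2 fast=4: a[fast]=8≠a[slow]=7 write a[3]=8, slow++,fast++
slow=3 fast=5: a[fast]=10≠a[slow]=8 write a[4]=10, slow++,fast++
slow=4 fast=6: a[fast]=10=a[slow] dup, fast++
slow=4 fast=7: a[fast]=12≠a[slow]=10 write a[5]=12, slow++,fast++
slow=5 fast=8: a[fast]=12=a[slow] dup, fast++
slow=5 fast=9: a[fast]=13≠a[slow]=12 write a[6]=13, slow++,fast++
slow=6 fast=10: a[fast]=14≠a[slow]=13 write a[7]=14, slow++,fast++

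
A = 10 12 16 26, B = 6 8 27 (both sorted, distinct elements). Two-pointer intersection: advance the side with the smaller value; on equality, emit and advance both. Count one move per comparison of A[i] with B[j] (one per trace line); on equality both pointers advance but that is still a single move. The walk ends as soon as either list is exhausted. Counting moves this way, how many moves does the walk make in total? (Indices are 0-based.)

i=0 j=0: 10>6, j++
i=0 j=1: 10>8, j++
i=0 j=2: 10<27, i++
i=1 j=2: 12<27, i++
i=2 j=2: 16<27, i++
i=3 j=2: 26<27, i++

6 moves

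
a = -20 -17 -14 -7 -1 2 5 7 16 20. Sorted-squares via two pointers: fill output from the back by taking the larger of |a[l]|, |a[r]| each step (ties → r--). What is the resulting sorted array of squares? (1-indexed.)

[1, 4, 25, 49, 49, 196, 256, 289, 400, 400]

l=1 r=10: |-20|<=|20| out[10]=400, r--
l=1 r=9: |-20|>|16| out[9]=400, l++
l=2 r=9: |-17|>|16| out[8]=289, l++
l=3 r=9: |-14|<=|16| out[7]=256, r--
l=3 r=8: |-14|>|7| out[6]=196, l++
l=4 r=8: |-7|<=|7| out[5]=49, r--
l=4 r=7: |-7|>|5| out[4]=49, l++
l=5 r=7: |-1|<=|5| out[3]=25, r--
l=5 r=6: |-1|<=|2| out[2]=4, r--
l=5 r=5: |-1|<=|-1| out[1]=1, r--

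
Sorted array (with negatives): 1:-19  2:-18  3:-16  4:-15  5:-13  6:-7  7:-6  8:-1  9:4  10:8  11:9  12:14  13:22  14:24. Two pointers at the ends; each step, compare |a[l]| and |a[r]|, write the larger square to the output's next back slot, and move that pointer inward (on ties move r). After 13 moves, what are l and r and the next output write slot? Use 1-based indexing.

l=8, r=8, next write slot=1

[1,14] |-19|<=|24| out[14]=576 → r--
[1,13] |-19|<=|22| out[13]=484 → r--
[1,12] |-19|>|14| out[12]=361 → l++
[2,12] |-18|>|14| out[11]=324 → l++
[3,12] |-16|>|14| out[10]=256 → l++
[4,12] |-15|>|14| out[9]=225 → l++
[5,12] |-13|<=|14| out[8]=196 → r--
[5,11] |-13|>|9| out[7]=169 → l++
[6,11] |-7|<=|9| out[6]=81 → r--
[6,10] |-7|<=|8| out[5]=64 → r--
[6,9] |-7|>|4| out[4]=49 → l++
[7,9] |-6|>|4| out[3]=36 → l++
[8,9] |-1|<=|4| out[2]=16 → r--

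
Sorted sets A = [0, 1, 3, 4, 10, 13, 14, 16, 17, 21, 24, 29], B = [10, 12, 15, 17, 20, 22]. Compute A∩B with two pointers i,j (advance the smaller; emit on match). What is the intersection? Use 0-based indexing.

intersection = [10, 17]

i=0 j=0: 0<10, i++
i=1 j=0: 1<10, i++
i=2 j=0: 3<10, i++
i=3 j=0: 4<10, i++
i=4 j=0: 10==10 emit, i++,j++
i=5 j=1: 13>12, j++
i=5 j=2: 13<15, i++
i=6 j=2: 14<15, i++
i=7 j=2: 16>15, j++
i=7 j=3: 16<17, i++
i=8 j=3: 17==17 emit, i++,j++
i=9 j=4: 21>20, j++
i=9 j=5: 21<22, i++
i=10 j=5: 24>22, j++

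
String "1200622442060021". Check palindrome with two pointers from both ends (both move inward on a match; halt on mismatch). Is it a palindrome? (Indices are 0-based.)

l=0 r=15: '1'=='1', l++,r--
l=1 r=14: '2'=='2', l++,r--
l=2 r=13: '0'=='0', l++,r--
l=3 r=12: '0'=='0', l++,r--
l=4 r=11: '6'=='6', l++,r--
l=5 r=10: '2'!='0', stop

not a palindrome (mismatch at 5,10)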